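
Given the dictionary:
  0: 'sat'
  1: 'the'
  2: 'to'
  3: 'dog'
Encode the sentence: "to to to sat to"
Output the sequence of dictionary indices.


Look up each word in the dictionary:
  'to' -> 2
  'to' -> 2
  'to' -> 2
  'sat' -> 0
  'to' -> 2

Encoded: [2, 2, 2, 0, 2]


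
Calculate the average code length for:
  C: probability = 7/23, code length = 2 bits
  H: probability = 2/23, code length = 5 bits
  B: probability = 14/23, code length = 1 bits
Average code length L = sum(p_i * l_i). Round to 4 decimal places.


Weighted contributions p_i * l_i:
  C: (7/23) * 2 = 14/23
  H: (2/23) * 5 = 10/23
  B: (14/23) * 1 = 14/23
Sum = (14 + 10 + 14)/23 = 38/23

L = 38/23 = 1.6522 bits/symbol


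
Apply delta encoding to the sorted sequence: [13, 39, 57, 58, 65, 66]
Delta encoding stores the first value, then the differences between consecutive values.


First value: 13
Deltas:
  39 - 13 = 26
  57 - 39 = 18
  58 - 57 = 1
  65 - 58 = 7
  66 - 65 = 1


Delta encoded: [13, 26, 18, 1, 7, 1]


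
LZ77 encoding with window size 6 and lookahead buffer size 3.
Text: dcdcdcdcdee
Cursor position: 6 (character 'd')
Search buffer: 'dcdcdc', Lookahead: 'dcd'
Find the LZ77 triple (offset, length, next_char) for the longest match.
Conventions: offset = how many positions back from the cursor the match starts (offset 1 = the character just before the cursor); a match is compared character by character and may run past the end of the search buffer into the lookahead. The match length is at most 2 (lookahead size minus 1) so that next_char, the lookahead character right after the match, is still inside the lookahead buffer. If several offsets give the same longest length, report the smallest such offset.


Try each offset into the search buffer:
  offset=1 (pos 5, char 'c'): match length 0
  offset=2 (pos 4, char 'd'): match length 2
  offset=3 (pos 3, char 'c'): match length 0
  offset=4 (pos 2, char 'd'): match length 2
  offset=5 (pos 1, char 'c'): match length 0
  offset=6 (pos 0, char 'd'): match length 2
Longest match has length 2, found at offsets 2, 4, 6; take the smallest, offset 2.
next_char = character at position 6 + 2 = 8 -> 'd'

Best match: offset=2, length=2 (matching 'dc' starting at position 4)
LZ77 triple: (2, 2, 'd')


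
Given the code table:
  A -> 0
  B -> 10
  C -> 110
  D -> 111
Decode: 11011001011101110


Decoding:
110 -> C
110 -> C
0 -> A
10 -> B
111 -> D
0 -> A
111 -> D
0 -> A


Result: CCABDADA


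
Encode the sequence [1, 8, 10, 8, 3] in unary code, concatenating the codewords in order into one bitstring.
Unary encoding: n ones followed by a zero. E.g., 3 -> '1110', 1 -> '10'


Encode each number as n ones followed by a terminating 0:
  1 -> 10 (2 bits)
  8 -> 111111110 (9 bits)
  10 -> 11111111110 (11 bits)
  8 -> 111111110 (9 bits)
  3 -> 1110 (4 bits)
Total length = 2 + 9 + 11 + 9 + 4 = 35 bits.

Unary([1, 8, 10, 8, 3]) = 10111111110111111111101111111101110 (35 bits)


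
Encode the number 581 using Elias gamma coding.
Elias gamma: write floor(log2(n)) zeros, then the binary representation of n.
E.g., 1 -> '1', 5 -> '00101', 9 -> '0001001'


num_bits = floor(log2(581)) + 1 = 10
leading_zeros = num_bits - 1 = 9
binary(581) = 1001000101

Elias gamma(581) = '000000000' + '1001000101' = 0000000001001000101 (19 bits)


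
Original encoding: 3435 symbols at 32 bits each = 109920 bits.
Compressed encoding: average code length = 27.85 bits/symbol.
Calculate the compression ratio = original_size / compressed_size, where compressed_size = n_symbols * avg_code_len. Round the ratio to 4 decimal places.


original_size = n_symbols * orig_bits = 3435 * 32 = 109920 bits
compressed_size = n_symbols * avg_code_len = 3435 * 27.85 = 95664.75 bits
ratio = original_size / compressed_size = 109920 / 95664.75 = 1.149

Compression ratio = 1.149


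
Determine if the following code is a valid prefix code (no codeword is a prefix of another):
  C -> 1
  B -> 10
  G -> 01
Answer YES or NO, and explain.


Checking each pair (does one codeword prefix another?):
  C='1' vs B='10': prefix -- VIOLATION

NO -- this is NOT a valid prefix code. C (1) is a prefix of B (10).


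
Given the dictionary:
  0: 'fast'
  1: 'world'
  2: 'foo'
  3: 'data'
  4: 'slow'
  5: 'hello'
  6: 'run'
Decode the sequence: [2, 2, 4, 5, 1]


Look up each index in the dictionary:
  2 -> 'foo'
  2 -> 'foo'
  4 -> 'slow'
  5 -> 'hello'
  1 -> 'world'

Decoded: "foo foo slow hello world"


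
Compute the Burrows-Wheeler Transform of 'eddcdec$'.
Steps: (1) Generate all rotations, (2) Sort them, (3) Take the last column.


Rotations (sorted):
  0: $eddcdec -> last char: c
  1: c$eddcde -> last char: e
  2: cdec$edd -> last char: d
  3: dcdec$ed -> last char: d
  4: ddcdec$e -> last char: e
  5: dec$eddc -> last char: c
  6: ec$eddcd -> last char: d
  7: eddcdec$ -> last char: $


BWT = ceddecd$


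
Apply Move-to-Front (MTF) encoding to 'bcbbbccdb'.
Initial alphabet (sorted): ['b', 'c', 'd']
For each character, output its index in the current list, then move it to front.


MTF encoding:
'b': index 0 in ['b', 'c', 'd'] -> ['b', 'c', 'd']
'c': index 1 in ['b', 'c', 'd'] -> ['c', 'b', 'd']
'b': index 1 in ['c', 'b', 'd'] -> ['b', 'c', 'd']
'b': index 0 in ['b', 'c', 'd'] -> ['b', 'c', 'd']
'b': index 0 in ['b', 'c', 'd'] -> ['b', 'c', 'd']
'c': index 1 in ['b', 'c', 'd'] -> ['c', 'b', 'd']
'c': index 0 in ['c', 'b', 'd'] -> ['c', 'b', 'd']
'd': index 2 in ['c', 'b', 'd'] -> ['d', 'c', 'b']
'b': index 2 in ['d', 'c', 'b'] -> ['b', 'd', 'c']


Output: [0, 1, 1, 0, 0, 1, 0, 2, 2]


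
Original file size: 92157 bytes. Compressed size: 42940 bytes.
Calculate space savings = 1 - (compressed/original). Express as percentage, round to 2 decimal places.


ratio = compressed/original = 42940/92157 = 0.465944
savings = 1 - ratio = 1 - 0.465944 = 0.534056
as a percentage: 0.534056 * 100 = 53.41%

Space savings = 1 - 42940/92157 = 53.41%


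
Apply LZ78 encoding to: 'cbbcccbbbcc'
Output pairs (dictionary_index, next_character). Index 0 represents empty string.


LZ78 encoding steps:
Dictionary: {0: ''}
Step 1: w='' (idx 0), next='c' -> output (0, 'c'), add 'c' as idx 1
Step 2: w='' (idx 0), next='b' -> output (0, 'b'), add 'b' as idx 2
Step 3: w='b' (idx 2), next='c' -> output (2, 'c'), add 'bc' as idx 3
Step 4: w='c' (idx 1), next='c' -> output (1, 'c'), add 'cc' as idx 4
Step 5: w='b' (idx 2), next='b' -> output (2, 'b'), add 'bb' as idx 5
Step 6: w='bc' (idx 3), next='c' -> output (3, 'c'), add 'bcc' as idx 6


Encoded: [(0, 'c'), (0, 'b'), (2, 'c'), (1, 'c'), (2, 'b'), (3, 'c')]


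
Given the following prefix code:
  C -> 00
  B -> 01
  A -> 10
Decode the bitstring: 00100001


Decoding step by step:
Bits 00 -> C
Bits 10 -> A
Bits 00 -> C
Bits 01 -> B


Decoded message: CACB


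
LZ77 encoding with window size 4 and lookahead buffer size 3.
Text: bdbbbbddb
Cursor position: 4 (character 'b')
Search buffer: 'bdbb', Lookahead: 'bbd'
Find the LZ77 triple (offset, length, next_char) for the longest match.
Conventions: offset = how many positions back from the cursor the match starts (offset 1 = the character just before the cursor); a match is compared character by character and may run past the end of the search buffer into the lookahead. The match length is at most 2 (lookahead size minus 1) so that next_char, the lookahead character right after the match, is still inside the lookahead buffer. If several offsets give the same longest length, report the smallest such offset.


Try each offset into the search buffer:
  offset=1 (pos 3, char 'b'): match length 2
  offset=2 (pos 2, char 'b'): match length 2
  offset=3 (pos 1, char 'd'): match length 0
  offset=4 (pos 0, char 'b'): match length 1
Longest match has length 2, found at offsets 1, 2; take the smallest, offset 1.
next_char = character at position 4 + 2 = 6 -> 'd'

Best match: offset=1, length=2 (matching 'bb' starting at position 3)
LZ77 triple: (1, 2, 'd')


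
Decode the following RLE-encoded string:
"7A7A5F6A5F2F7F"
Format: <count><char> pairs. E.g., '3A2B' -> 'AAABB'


Expanding each <count><char> pair:
  7A -> 'AAAAAAA'
  7A -> 'AAAAAAA'
  5F -> 'FFFFF'
  6A -> 'AAAAAA'
  5F -> 'FFFFF'
  2F -> 'FF'
  7F -> 'FFFFFFF'

Decoded = AAAAAAAAAAAAAAFFFFFAAAAAAFFFFFFFFFFFFFF


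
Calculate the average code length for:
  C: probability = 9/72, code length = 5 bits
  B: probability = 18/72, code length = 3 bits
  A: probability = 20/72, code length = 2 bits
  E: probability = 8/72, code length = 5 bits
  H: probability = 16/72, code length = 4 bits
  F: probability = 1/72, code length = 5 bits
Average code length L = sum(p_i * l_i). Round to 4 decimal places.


Weighted contributions p_i * l_i:
  C: (9/72) * 5 = 45/72
  B: (18/72) * 3 = 54/72
  A: (20/72) * 2 = 40/72
  E: (8/72) * 5 = 40/72
  H: (16/72) * 4 = 64/72
  F: (1/72) * 5 = 5/72
Sum = (45 + 54 + 40 + 40 + 64 + 5)/72 = 248/72

L = 248/72 = 3.4444 bits/symbol


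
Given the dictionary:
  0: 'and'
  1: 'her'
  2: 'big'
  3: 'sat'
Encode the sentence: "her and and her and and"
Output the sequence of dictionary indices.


Look up each word in the dictionary:
  'her' -> 1
  'and' -> 0
  'and' -> 0
  'her' -> 1
  'and' -> 0
  'and' -> 0

Encoded: [1, 0, 0, 1, 0, 0]


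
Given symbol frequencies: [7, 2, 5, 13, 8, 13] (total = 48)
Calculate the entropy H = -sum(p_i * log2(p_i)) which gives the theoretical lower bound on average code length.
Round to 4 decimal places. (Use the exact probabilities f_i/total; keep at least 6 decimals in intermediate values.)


Per-symbol terms -p_i * log2(p_i) with p_i = f_i/48:
  p = 7/48 = 0.145833: log2(p) = -2.777608, -p*log2(p) = 0.405068
  p = 2/48 = 0.041667: log2(p) = -4.584963, -p*log2(p) = 0.191040
  p = 5/48 = 0.104167: log2(p) = -3.263034, -p*log2(p) = 0.339899
  p = 13/48 = 0.270833: log2(p) = -1.884523, -p*log2(p) = 0.510392
  p = 8/48 = 0.166667: log2(p) = -2.584963, -p*log2(p) = 0.430827
  p = 13/48 = 0.270833: log2(p) = -1.884523, -p*log2(p) = 0.510392
H = 0.405068 + 0.191040 + 0.339899 + 0.510392 + 0.430827 + 0.510392 = 2.387618

H = 2.3876 bits/symbol


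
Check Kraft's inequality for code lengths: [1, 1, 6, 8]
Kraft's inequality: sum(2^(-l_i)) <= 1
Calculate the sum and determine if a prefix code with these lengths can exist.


Sum = 2^(-1) + 2^(-1) + 2^(-6) + 2^(-8)
    = 0.5 + 0.5 + 0.015625 + 0.00390625
    = 261/256 = 1.01953125
Since 1.01953125 > 1, Kraft's inequality is NOT satisfied.
A prefix code with these lengths CANNOT exist.

Kraft sum = 1.01953125. Not satisfied.


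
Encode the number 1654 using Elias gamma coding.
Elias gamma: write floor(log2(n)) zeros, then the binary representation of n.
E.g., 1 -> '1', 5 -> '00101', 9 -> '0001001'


num_bits = floor(log2(1654)) + 1 = 11
leading_zeros = num_bits - 1 = 10
binary(1654) = 11001110110

Elias gamma(1654) = '0000000000' + '11001110110' = 000000000011001110110 (21 bits)


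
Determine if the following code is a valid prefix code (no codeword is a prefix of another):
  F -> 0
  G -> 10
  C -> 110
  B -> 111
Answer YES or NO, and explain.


Checking each pair (does one codeword prefix another?):
  F='0' vs G='10': no prefix
  F='0' vs C='110': no prefix
  F='0' vs B='111': no prefix
  G='10' vs F='0': no prefix
  G='10' vs C='110': no prefix
  G='10' vs B='111': no prefix
  C='110' vs F='0': no prefix
  C='110' vs G='10': no prefix
  C='110' vs B='111': no prefix
  B='111' vs F='0': no prefix
  B='111' vs G='10': no prefix
  B='111' vs C='110': no prefix
No violation found over all pairs.

YES -- this is a valid prefix code. No codeword is a prefix of any other codeword.


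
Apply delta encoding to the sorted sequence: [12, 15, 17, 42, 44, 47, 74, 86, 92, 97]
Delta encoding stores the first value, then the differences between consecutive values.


First value: 12
Deltas:
  15 - 12 = 3
  17 - 15 = 2
  42 - 17 = 25
  44 - 42 = 2
  47 - 44 = 3
  74 - 47 = 27
  86 - 74 = 12
  92 - 86 = 6
  97 - 92 = 5


Delta encoded: [12, 3, 2, 25, 2, 3, 27, 12, 6, 5]


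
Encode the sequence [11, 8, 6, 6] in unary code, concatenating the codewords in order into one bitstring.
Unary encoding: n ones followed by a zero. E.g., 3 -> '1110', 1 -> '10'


Encode each number as n ones followed by a terminating 0:
  11 -> 111111111110 (12 bits)
  8 -> 111111110 (9 bits)
  6 -> 1111110 (7 bits)
  6 -> 1111110 (7 bits)
Total length = 12 + 9 + 7 + 7 = 35 bits.

Unary([11, 8, 6, 6]) = 11111111111011111111011111101111110 (35 bits)


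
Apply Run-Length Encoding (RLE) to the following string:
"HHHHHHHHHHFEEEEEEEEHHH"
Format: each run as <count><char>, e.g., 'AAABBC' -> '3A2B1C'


Scanning runs left to right:
  i=0: run of 'H' x 10 -> '10H'
  i=10: run of 'F' x 1 -> '1F'
  i=11: run of 'E' x 8 -> '8E'
  i=19: run of 'H' x 3 -> '3H'

RLE = 10H1F8E3H


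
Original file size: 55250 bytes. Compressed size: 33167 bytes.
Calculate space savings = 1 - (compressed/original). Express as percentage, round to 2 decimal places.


ratio = compressed/original = 33167/55250 = 0.600308
savings = 1 - ratio = 1 - 0.600308 = 0.399692
as a percentage: 0.399692 * 100 = 39.97%

Space savings = 1 - 33167/55250 = 39.97%


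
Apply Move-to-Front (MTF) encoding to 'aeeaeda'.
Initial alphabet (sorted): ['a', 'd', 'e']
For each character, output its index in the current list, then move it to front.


MTF encoding:
'a': index 0 in ['a', 'd', 'e'] -> ['a', 'd', 'e']
'e': index 2 in ['a', 'd', 'e'] -> ['e', 'a', 'd']
'e': index 0 in ['e', 'a', 'd'] -> ['e', 'a', 'd']
'a': index 1 in ['e', 'a', 'd'] -> ['a', 'e', 'd']
'e': index 1 in ['a', 'e', 'd'] -> ['e', 'a', 'd']
'd': index 2 in ['e', 'a', 'd'] -> ['d', 'e', 'a']
'a': index 2 in ['d', 'e', 'a'] -> ['a', 'd', 'e']


Output: [0, 2, 0, 1, 1, 2, 2]


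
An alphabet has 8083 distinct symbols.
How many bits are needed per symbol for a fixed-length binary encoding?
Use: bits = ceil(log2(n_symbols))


log2(8083) = 12.9807
Bracket: 2^12 = 4096 < 8083 <= 2^13 = 8192
So ceil(log2(8083)) = 13

bits = ceil(log2(8083)) = ceil(12.9807) = 13 bits


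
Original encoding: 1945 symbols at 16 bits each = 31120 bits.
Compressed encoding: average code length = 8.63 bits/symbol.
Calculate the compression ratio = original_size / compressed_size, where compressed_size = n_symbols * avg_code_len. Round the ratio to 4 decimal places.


original_size = n_symbols * orig_bits = 1945 * 16 = 31120 bits
compressed_size = n_symbols * avg_code_len = 1945 * 8.63 = 16785.35 bits
ratio = original_size / compressed_size = 31120 / 16785.35 = 1.854

Compression ratio = 1.854


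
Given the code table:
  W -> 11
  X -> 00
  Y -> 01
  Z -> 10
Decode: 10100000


Decoding:
10 -> Z
10 -> Z
00 -> X
00 -> X


Result: ZZXX


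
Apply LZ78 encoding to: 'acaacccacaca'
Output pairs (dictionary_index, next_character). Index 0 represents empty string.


LZ78 encoding steps:
Dictionary: {0: ''}
Step 1: w='' (idx 0), next='a' -> output (0, 'a'), add 'a' as idx 1
Step 2: w='' (idx 0), next='c' -> output (0, 'c'), add 'c' as idx 2
Step 3: w='a' (idx 1), next='a' -> output (1, 'a'), add 'aa' as idx 3
Step 4: w='c' (idx 2), next='c' -> output (2, 'c'), add 'cc' as idx 4
Step 5: w='c' (idx 2), next='a' -> output (2, 'a'), add 'ca' as idx 5
Step 6: w='ca' (idx 5), next='c' -> output (5, 'c'), add 'cac' as idx 6
Step 7: w='a' (idx 1), end of input -> output (1, '')


Encoded: [(0, 'a'), (0, 'c'), (1, 'a'), (2, 'c'), (2, 'a'), (5, 'c'), (1, '')]


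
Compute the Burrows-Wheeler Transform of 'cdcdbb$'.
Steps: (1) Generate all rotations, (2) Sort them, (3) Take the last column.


Rotations (sorted):
  0: $cdcdbb -> last char: b
  1: b$cdcdb -> last char: b
  2: bb$cdcd -> last char: d
  3: cdbb$cd -> last char: d
  4: cdcdbb$ -> last char: $
  5: dbb$cdc -> last char: c
  6: dcdbb$c -> last char: c


BWT = bbdd$cc


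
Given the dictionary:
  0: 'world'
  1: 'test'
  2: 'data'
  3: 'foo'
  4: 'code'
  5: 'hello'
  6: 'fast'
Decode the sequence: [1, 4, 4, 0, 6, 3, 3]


Look up each index in the dictionary:
  1 -> 'test'
  4 -> 'code'
  4 -> 'code'
  0 -> 'world'
  6 -> 'fast'
  3 -> 'foo'
  3 -> 'foo'

Decoded: "test code code world fast foo foo"


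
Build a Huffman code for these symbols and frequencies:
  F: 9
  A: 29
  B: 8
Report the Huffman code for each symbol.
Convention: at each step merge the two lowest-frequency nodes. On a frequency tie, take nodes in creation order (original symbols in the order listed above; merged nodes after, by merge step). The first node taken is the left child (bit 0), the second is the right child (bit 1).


Huffman tree construction:
Step 1: Merge B(8) + F(9) = 17
Step 2: Merge (B+F)(17) + A(29) = 46
Read each symbol's code off the tree from the root (left child = 0, right child = 1).

Codes:
  F: 01 (length 2)
  A: 1 (length 1)
  B: 00 (length 2)
Average code length: 63/46 = 1.3696 bits/symbol


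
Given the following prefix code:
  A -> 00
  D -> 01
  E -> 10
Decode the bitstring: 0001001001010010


Decoding step by step:
Bits 00 -> A
Bits 01 -> D
Bits 00 -> A
Bits 10 -> E
Bits 01 -> D
Bits 01 -> D
Bits 00 -> A
Bits 10 -> E


Decoded message: ADAEDDAE


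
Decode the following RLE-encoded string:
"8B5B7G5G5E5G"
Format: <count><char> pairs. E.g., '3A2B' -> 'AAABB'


Expanding each <count><char> pair:
  8B -> 'BBBBBBBB'
  5B -> 'BBBBB'
  7G -> 'GGGGGGG'
  5G -> 'GGGGG'
  5E -> 'EEEEE'
  5G -> 'GGGGG'

Decoded = BBBBBBBBBBBBBGGGGGGGGGGGGEEEEEGGGGG


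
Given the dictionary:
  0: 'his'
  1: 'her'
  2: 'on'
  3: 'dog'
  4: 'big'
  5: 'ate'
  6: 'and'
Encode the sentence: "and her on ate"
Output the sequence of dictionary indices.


Look up each word in the dictionary:
  'and' -> 6
  'her' -> 1
  'on' -> 2
  'ate' -> 5

Encoded: [6, 1, 2, 5]


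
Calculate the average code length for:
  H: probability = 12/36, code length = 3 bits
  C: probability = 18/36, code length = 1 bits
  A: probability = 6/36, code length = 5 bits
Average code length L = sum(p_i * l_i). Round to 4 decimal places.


Weighted contributions p_i * l_i:
  H: (12/36) * 3 = 36/36
  C: (18/36) * 1 = 18/36
  A: (6/36) * 5 = 30/36
Sum = (36 + 18 + 30)/36 = 84/36

L = 84/36 = 2.3333 bits/symbol


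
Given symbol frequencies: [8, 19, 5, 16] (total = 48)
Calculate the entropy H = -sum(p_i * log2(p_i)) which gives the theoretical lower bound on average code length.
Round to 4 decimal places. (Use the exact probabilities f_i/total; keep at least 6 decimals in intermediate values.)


Per-symbol terms -p_i * log2(p_i) with p_i = f_i/48:
  p = 8/48 = 0.166667: log2(p) = -2.584963, -p*log2(p) = 0.430827
  p = 19/48 = 0.395833: log2(p) = -1.337035, -p*log2(p) = 0.529243
  p = 5/48 = 0.104167: log2(p) = -3.263034, -p*log2(p) = 0.339899
  p = 16/48 = 0.333333: log2(p) = -1.584963, -p*log2(p) = 0.528321
H = 0.430827 + 0.529243 + 0.339899 + 0.528321 = 1.828290

H = 1.8283 bits/symbol


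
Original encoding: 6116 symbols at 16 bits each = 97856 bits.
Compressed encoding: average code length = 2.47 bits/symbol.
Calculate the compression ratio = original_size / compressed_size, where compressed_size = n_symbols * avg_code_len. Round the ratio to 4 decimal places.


original_size = n_symbols * orig_bits = 6116 * 16 = 97856 bits
compressed_size = n_symbols * avg_code_len = 6116 * 2.47 = 15106.52 bits
ratio = original_size / compressed_size = 97856 / 15106.52 = 6.4777

Compression ratio = 6.4777


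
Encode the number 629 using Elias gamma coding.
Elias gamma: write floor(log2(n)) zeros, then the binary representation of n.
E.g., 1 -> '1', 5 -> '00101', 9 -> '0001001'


num_bits = floor(log2(629)) + 1 = 10
leading_zeros = num_bits - 1 = 9
binary(629) = 1001110101

Elias gamma(629) = '000000000' + '1001110101' = 0000000001001110101 (19 bits)


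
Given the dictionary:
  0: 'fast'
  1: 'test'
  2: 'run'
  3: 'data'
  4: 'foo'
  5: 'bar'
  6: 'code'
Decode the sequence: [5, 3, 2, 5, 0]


Look up each index in the dictionary:
  5 -> 'bar'
  3 -> 'data'
  2 -> 'run'
  5 -> 'bar'
  0 -> 'fast'

Decoded: "bar data run bar fast"


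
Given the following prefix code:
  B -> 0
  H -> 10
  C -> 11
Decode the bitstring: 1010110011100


Decoding step by step:
Bits 10 -> H
Bits 10 -> H
Bits 11 -> C
Bits 0 -> B
Bits 0 -> B
Bits 11 -> C
Bits 10 -> H
Bits 0 -> B


Decoded message: HHCBBCHB


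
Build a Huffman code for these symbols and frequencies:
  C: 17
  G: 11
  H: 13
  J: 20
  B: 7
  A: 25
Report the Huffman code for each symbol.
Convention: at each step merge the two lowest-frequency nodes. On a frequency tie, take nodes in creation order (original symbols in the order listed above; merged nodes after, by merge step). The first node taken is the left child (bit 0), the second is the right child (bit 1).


Huffman tree construction:
Step 1: Merge B(7) + G(11) = 18
Step 2: Merge H(13) + C(17) = 30
Step 3: Merge (B+G)(18) + J(20) = 38
Step 4: Merge A(25) + (H+C)(30) = 55
Step 5: Merge ((B+G)+J)(38) + (A+(H+C))(55) = 93
Read each symbol's code off the tree from the root (left child = 0, right child = 1).

Codes:
  C: 111 (length 3)
  G: 001 (length 3)
  H: 110 (length 3)
  J: 01 (length 2)
  B: 000 (length 3)
  A: 10 (length 2)
Average code length: 234/93 = 2.5161 bits/symbol


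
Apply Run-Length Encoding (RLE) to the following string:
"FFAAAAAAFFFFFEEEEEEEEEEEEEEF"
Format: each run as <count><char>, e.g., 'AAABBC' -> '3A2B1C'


Scanning runs left to right:
  i=0: run of 'F' x 2 -> '2F'
  i=2: run of 'A' x 6 -> '6A'
  i=8: run of 'F' x 5 -> '5F'
  i=13: run of 'E' x 14 -> '14E'
  i=27: run of 'F' x 1 -> '1F'

RLE = 2F6A5F14E1F


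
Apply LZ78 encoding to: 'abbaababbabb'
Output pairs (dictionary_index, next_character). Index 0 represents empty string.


LZ78 encoding steps:
Dictionary: {0: ''}
Step 1: w='' (idx 0), next='a' -> output (0, 'a'), add 'a' as idx 1
Step 2: w='' (idx 0), next='b' -> output (0, 'b'), add 'b' as idx 2
Step 3: w='b' (idx 2), next='a' -> output (2, 'a'), add 'ba' as idx 3
Step 4: w='a' (idx 1), next='b' -> output (1, 'b'), add 'ab' as idx 4
Step 5: w='ab' (idx 4), next='b' -> output (4, 'b'), add 'abb' as idx 5
Step 6: w='abb' (idx 5), end of input -> output (5, '')


Encoded: [(0, 'a'), (0, 'b'), (2, 'a'), (1, 'b'), (4, 'b'), (5, '')]


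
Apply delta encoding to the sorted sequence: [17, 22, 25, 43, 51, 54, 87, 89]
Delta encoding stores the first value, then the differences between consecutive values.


First value: 17
Deltas:
  22 - 17 = 5
  25 - 22 = 3
  43 - 25 = 18
  51 - 43 = 8
  54 - 51 = 3
  87 - 54 = 33
  89 - 87 = 2


Delta encoded: [17, 5, 3, 18, 8, 3, 33, 2]


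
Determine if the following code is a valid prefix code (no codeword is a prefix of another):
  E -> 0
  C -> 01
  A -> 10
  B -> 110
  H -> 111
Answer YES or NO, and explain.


Checking each pair (does one codeword prefix another?):
  E='0' vs C='01': prefix -- VIOLATION

NO -- this is NOT a valid prefix code. E (0) is a prefix of C (01).


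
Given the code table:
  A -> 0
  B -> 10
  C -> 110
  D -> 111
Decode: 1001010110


Decoding:
10 -> B
0 -> A
10 -> B
10 -> B
110 -> C


Result: BABBC


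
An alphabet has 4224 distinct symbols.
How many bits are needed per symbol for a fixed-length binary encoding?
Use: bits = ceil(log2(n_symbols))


log2(4224) = 12.0444
Bracket: 2^12 = 4096 < 4224 <= 2^13 = 8192
So ceil(log2(4224)) = 13

bits = ceil(log2(4224)) = ceil(12.0444) = 13 bits


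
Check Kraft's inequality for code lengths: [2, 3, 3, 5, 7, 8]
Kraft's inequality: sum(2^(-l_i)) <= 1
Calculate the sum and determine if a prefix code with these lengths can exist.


Sum = 2^(-2) + 2^(-3) + 2^(-3) + 2^(-5) + 2^(-7) + 2^(-8)
    = 0.25 + 0.125 + 0.125 + 0.03125 + 0.0078125 + 0.00390625
    = 139/256 = 0.54296875
Since 0.54296875 <= 1, Kraft's inequality IS satisfied.
A prefix code with these lengths CAN exist.

Kraft sum = 0.54296875. Satisfied.


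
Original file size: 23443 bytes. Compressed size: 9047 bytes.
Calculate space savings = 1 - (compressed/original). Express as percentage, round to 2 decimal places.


ratio = compressed/original = 9047/23443 = 0.385915
savings = 1 - ratio = 1 - 0.385915 = 0.614085
as a percentage: 0.614085 * 100 = 61.41%

Space savings = 1 - 9047/23443 = 61.41%


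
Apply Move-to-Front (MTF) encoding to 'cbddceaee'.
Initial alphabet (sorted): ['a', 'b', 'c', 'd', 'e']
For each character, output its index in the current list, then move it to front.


MTF encoding:
'c': index 2 in ['a', 'b', 'c', 'd', 'e'] -> ['c', 'a', 'b', 'd', 'e']
'b': index 2 in ['c', 'a', 'b', 'd', 'e'] -> ['b', 'c', 'a', 'd', 'e']
'd': index 3 in ['b', 'c', 'a', 'd', 'e'] -> ['d', 'b', 'c', 'a', 'e']
'd': index 0 in ['d', 'b', 'c', 'a', 'e'] -> ['d', 'b', 'c', 'a', 'e']
'c': index 2 in ['d', 'b', 'c', 'a', 'e'] -> ['c', 'd', 'b', 'a', 'e']
'e': index 4 in ['c', 'd', 'b', 'a', 'e'] -> ['e', 'c', 'd', 'b', 'a']
'a': index 4 in ['e', 'c', 'd', 'b', 'a'] -> ['a', 'e', 'c', 'd', 'b']
'e': index 1 in ['a', 'e', 'c', 'd', 'b'] -> ['e', 'a', 'c', 'd', 'b']
'e': index 0 in ['e', 'a', 'c', 'd', 'b'] -> ['e', 'a', 'c', 'd', 'b']


Output: [2, 2, 3, 0, 2, 4, 4, 1, 0]


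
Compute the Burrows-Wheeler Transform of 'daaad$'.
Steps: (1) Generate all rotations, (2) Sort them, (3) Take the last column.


Rotations (sorted):
  0: $daaad -> last char: d
  1: aaad$d -> last char: d
  2: aad$da -> last char: a
  3: ad$daa -> last char: a
  4: d$daaa -> last char: a
  5: daaad$ -> last char: $


BWT = ddaaa$


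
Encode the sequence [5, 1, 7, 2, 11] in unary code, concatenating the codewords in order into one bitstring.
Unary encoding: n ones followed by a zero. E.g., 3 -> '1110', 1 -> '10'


Encode each number as n ones followed by a terminating 0:
  5 -> 111110 (6 bits)
  1 -> 10 (2 bits)
  7 -> 11111110 (8 bits)
  2 -> 110 (3 bits)
  11 -> 111111111110 (12 bits)
Total length = 6 + 2 + 8 + 3 + 12 = 31 bits.

Unary([5, 1, 7, 2, 11]) = 1111101011111110110111111111110 (31 bits)


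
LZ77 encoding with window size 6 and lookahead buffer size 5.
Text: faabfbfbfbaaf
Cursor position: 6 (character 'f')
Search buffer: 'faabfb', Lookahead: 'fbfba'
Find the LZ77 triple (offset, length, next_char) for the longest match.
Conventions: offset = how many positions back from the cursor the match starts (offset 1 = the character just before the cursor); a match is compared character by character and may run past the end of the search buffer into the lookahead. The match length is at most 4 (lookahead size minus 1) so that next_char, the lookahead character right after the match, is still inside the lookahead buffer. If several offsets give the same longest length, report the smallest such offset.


Try each offset into the search buffer:
  offset=1 (pos 5, char 'b'): match length 0
  offset=2 (pos 4, char 'f'): match length 4
  offset=3 (pos 3, char 'b'): match length 0
  offset=4 (pos 2, char 'a'): match length 0
  offset=5 (pos 1, char 'a'): match length 0
  offset=6 (pos 0, char 'f'): match length 1
Longest match has length 4 at offset 2.
next_char = character at position 6 + 4 = 10 -> 'a'

Best match: offset=2, length=4 (matching 'fbfb' starting at position 4)
LZ77 triple: (2, 4, 'a')


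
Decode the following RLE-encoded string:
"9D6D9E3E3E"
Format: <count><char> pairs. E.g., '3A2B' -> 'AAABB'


Expanding each <count><char> pair:
  9D -> 'DDDDDDDDD'
  6D -> 'DDDDDD'
  9E -> 'EEEEEEEEE'
  3E -> 'EEE'
  3E -> 'EEE'

Decoded = DDDDDDDDDDDDDDDEEEEEEEEEEEEEEE


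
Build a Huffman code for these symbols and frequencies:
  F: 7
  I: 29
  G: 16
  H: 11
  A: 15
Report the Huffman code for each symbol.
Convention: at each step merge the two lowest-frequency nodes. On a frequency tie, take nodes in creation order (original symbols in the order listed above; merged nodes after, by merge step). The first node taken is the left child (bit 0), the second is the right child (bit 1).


Huffman tree construction:
Step 1: Merge F(7) + H(11) = 18
Step 2: Merge A(15) + G(16) = 31
Step 3: Merge (F+H)(18) + I(29) = 47
Step 4: Merge (A+G)(31) + ((F+H)+I)(47) = 78
Read each symbol's code off the tree from the root (left child = 0, right child = 1).

Codes:
  F: 100 (length 3)
  I: 11 (length 2)
  G: 01 (length 2)
  H: 101 (length 3)
  A: 00 (length 2)
Average code length: 174/78 = 2.2308 bits/symbol


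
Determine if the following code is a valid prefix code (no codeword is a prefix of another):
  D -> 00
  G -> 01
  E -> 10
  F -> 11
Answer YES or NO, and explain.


Checking each pair (does one codeword prefix another?):
  D='00' vs G='01': no prefix
  D='00' vs E='10': no prefix
  D='00' vs F='11': no prefix
  G='01' vs D='00': no prefix
  G='01' vs E='10': no prefix
  G='01' vs F='11': no prefix
  E='10' vs D='00': no prefix
  E='10' vs G='01': no prefix
  E='10' vs F='11': no prefix
  F='11' vs D='00': no prefix
  F='11' vs G='01': no prefix
  F='11' vs E='10': no prefix
No violation found over all pairs.

YES -- this is a valid prefix code. No codeword is a prefix of any other codeword.


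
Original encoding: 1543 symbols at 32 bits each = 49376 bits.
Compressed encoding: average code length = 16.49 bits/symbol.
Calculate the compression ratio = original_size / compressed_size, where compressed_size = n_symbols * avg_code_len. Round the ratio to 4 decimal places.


original_size = n_symbols * orig_bits = 1543 * 32 = 49376 bits
compressed_size = n_symbols * avg_code_len = 1543 * 16.49 = 25444.07 bits
ratio = original_size / compressed_size = 49376 / 25444.07 = 1.9406

Compression ratio = 1.9406


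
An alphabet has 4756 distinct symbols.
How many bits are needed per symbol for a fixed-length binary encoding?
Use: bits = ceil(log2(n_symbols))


log2(4756) = 12.2155
Bracket: 2^12 = 4096 < 4756 <= 2^13 = 8192
So ceil(log2(4756)) = 13

bits = ceil(log2(4756)) = ceil(12.2155) = 13 bits


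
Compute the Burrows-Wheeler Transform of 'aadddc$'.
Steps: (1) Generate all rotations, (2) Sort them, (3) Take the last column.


Rotations (sorted):
  0: $aadddc -> last char: c
  1: aadddc$ -> last char: $
  2: adddc$a -> last char: a
  3: c$aaddd -> last char: d
  4: dc$aadd -> last char: d
  5: ddc$aad -> last char: d
  6: dddc$aa -> last char: a


BWT = c$addda


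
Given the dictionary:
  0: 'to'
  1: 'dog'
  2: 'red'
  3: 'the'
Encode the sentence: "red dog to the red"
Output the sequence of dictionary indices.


Look up each word in the dictionary:
  'red' -> 2
  'dog' -> 1
  'to' -> 0
  'the' -> 3
  'red' -> 2

Encoded: [2, 1, 0, 3, 2]


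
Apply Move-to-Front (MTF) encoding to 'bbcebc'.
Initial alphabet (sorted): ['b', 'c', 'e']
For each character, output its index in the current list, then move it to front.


MTF encoding:
'b': index 0 in ['b', 'c', 'e'] -> ['b', 'c', 'e']
'b': index 0 in ['b', 'c', 'e'] -> ['b', 'c', 'e']
'c': index 1 in ['b', 'c', 'e'] -> ['c', 'b', 'e']
'e': index 2 in ['c', 'b', 'e'] -> ['e', 'c', 'b']
'b': index 2 in ['e', 'c', 'b'] -> ['b', 'e', 'c']
'c': index 2 in ['b', 'e', 'c'] -> ['c', 'b', 'e']


Output: [0, 0, 1, 2, 2, 2]


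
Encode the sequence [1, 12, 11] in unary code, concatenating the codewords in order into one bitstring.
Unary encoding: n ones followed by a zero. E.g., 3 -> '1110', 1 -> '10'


Encode each number as n ones followed by a terminating 0:
  1 -> 10 (2 bits)
  12 -> 1111111111110 (13 bits)
  11 -> 111111111110 (12 bits)
Total length = 2 + 13 + 12 = 27 bits.

Unary([1, 12, 11]) = 101111111111110111111111110 (27 bits)


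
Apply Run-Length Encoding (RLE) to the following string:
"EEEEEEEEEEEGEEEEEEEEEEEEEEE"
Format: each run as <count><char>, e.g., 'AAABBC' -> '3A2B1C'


Scanning runs left to right:
  i=0: run of 'E' x 11 -> '11E'
  i=11: run of 'G' x 1 -> '1G'
  i=12: run of 'E' x 15 -> '15E'

RLE = 11E1G15E


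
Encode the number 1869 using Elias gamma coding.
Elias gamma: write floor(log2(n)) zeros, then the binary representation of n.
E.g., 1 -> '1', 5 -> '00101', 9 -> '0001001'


num_bits = floor(log2(1869)) + 1 = 11
leading_zeros = num_bits - 1 = 10
binary(1869) = 11101001101

Elias gamma(1869) = '0000000000' + '11101001101' = 000000000011101001101 (21 bits)


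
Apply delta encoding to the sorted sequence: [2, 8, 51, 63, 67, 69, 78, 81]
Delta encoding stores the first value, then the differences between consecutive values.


First value: 2
Deltas:
  8 - 2 = 6
  51 - 8 = 43
  63 - 51 = 12
  67 - 63 = 4
  69 - 67 = 2
  78 - 69 = 9
  81 - 78 = 3


Delta encoded: [2, 6, 43, 12, 4, 2, 9, 3]


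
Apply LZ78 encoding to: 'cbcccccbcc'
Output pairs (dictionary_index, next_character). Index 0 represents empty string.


LZ78 encoding steps:
Dictionary: {0: ''}
Step 1: w='' (idx 0), next='c' -> output (0, 'c'), add 'c' as idx 1
Step 2: w='' (idx 0), next='b' -> output (0, 'b'), add 'b' as idx 2
Step 3: w='c' (idx 1), next='c' -> output (1, 'c'), add 'cc' as idx 3
Step 4: w='cc' (idx 3), next='c' -> output (3, 'c'), add 'ccc' as idx 4
Step 5: w='b' (idx 2), next='c' -> output (2, 'c'), add 'bc' as idx 5
Step 6: w='c' (idx 1), end of input -> output (1, '')


Encoded: [(0, 'c'), (0, 'b'), (1, 'c'), (3, 'c'), (2, 'c'), (1, '')]


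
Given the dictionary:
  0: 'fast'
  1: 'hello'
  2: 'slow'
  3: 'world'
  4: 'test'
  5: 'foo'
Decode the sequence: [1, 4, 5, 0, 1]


Look up each index in the dictionary:
  1 -> 'hello'
  4 -> 'test'
  5 -> 'foo'
  0 -> 'fast'
  1 -> 'hello'

Decoded: "hello test foo fast hello"


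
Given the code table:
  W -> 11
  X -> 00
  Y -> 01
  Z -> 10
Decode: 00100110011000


Decoding:
00 -> X
10 -> Z
01 -> Y
10 -> Z
01 -> Y
10 -> Z
00 -> X


Result: XZYZYZX


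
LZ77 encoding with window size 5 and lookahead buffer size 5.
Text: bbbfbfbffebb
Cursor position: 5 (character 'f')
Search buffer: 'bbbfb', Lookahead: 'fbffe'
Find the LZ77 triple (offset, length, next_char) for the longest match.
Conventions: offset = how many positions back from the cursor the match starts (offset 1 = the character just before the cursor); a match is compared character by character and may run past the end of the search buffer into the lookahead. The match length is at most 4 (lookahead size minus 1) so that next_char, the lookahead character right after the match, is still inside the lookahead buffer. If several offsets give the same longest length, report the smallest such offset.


Try each offset into the search buffer:
  offset=1 (pos 4, char 'b'): match length 0
  offset=2 (pos 3, char 'f'): match length 3
  offset=3 (pos 2, char 'b'): match length 0
  offset=4 (pos 1, char 'b'): match length 0
  offset=5 (pos 0, char 'b'): match length 0
Longest match has length 3 at offset 2.
next_char = character at position 5 + 3 = 8 -> 'f'

Best match: offset=2, length=3 (matching 'fbf' starting at position 3)
LZ77 triple: (2, 3, 'f')


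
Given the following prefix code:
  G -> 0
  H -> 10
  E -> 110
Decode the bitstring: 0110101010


Decoding step by step:
Bits 0 -> G
Bits 110 -> E
Bits 10 -> H
Bits 10 -> H
Bits 10 -> H


Decoded message: GEHHH


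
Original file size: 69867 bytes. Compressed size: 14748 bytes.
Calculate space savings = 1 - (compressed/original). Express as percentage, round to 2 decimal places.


ratio = compressed/original = 14748/69867 = 0.211087
savings = 1 - ratio = 1 - 0.211087 = 0.788913
as a percentage: 0.788913 * 100 = 78.89%

Space savings = 1 - 14748/69867 = 78.89%


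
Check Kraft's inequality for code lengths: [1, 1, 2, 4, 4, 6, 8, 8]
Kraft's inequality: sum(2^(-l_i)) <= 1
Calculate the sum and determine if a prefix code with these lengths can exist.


Sum = 2^(-1) + 2^(-1) + 2^(-2) + 2^(-4) + 2^(-4) + 2^(-6) + 2^(-8) + 2^(-8)
    = 0.5 + 0.5 + 0.25 + 0.0625 + 0.0625 + 0.015625 + 0.00390625 + 0.00390625
    = 358/256 = 1.3984375
Since 1.3984375 > 1, Kraft's inequality is NOT satisfied.
A prefix code with these lengths CANNOT exist.

Kraft sum = 1.3984375. Not satisfied.


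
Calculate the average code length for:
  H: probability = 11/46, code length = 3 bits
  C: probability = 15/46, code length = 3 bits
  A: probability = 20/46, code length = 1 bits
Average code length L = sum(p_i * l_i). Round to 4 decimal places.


Weighted contributions p_i * l_i:
  H: (11/46) * 3 = 33/46
  C: (15/46) * 3 = 45/46
  A: (20/46) * 1 = 20/46
Sum = (33 + 45 + 20)/46 = 98/46

L = 98/46 = 2.1304 bits/symbol


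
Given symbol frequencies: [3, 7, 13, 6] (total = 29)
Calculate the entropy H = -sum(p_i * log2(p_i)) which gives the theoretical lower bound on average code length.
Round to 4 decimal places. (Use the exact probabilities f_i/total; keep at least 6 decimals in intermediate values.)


Per-symbol terms -p_i * log2(p_i) with p_i = f_i/29:
  p = 3/29 = 0.103448: log2(p) = -3.273018, -p*log2(p) = 0.338588
  p = 7/29 = 0.241379: log2(p) = -2.050626, -p*log2(p) = 0.494979
  p = 13/29 = 0.448276: log2(p) = -1.157541, -p*log2(p) = 0.518898
  p = 6/29 = 0.206897: log2(p) = -2.273018, -p*log2(p) = 0.470280
H = 0.338588 + 0.494979 + 0.518898 + 0.470280 = 1.822745

H = 1.8227 bits/symbol


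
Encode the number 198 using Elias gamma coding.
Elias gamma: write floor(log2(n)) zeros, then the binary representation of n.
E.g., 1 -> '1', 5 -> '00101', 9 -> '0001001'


num_bits = floor(log2(198)) + 1 = 8
leading_zeros = num_bits - 1 = 7
binary(198) = 11000110

Elias gamma(198) = '0000000' + '11000110' = 000000011000110 (15 bits)


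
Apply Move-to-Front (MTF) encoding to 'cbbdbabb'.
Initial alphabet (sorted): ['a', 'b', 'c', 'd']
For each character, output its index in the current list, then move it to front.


MTF encoding:
'c': index 2 in ['a', 'b', 'c', 'd'] -> ['c', 'a', 'b', 'd']
'b': index 2 in ['c', 'a', 'b', 'd'] -> ['b', 'c', 'a', 'd']
'b': index 0 in ['b', 'c', 'a', 'd'] -> ['b', 'c', 'a', 'd']
'd': index 3 in ['b', 'c', 'a', 'd'] -> ['d', 'b', 'c', 'a']
'b': index 1 in ['d', 'b', 'c', 'a'] -> ['b', 'd', 'c', 'a']
'a': index 3 in ['b', 'd', 'c', 'a'] -> ['a', 'b', 'd', 'c']
'b': index 1 in ['a', 'b', 'd', 'c'] -> ['b', 'a', 'd', 'c']
'b': index 0 in ['b', 'a', 'd', 'c'] -> ['b', 'a', 'd', 'c']


Output: [2, 2, 0, 3, 1, 3, 1, 0]


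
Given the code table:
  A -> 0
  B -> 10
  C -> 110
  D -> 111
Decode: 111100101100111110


Decoding:
111 -> D
10 -> B
0 -> A
10 -> B
110 -> C
0 -> A
111 -> D
110 -> C


Result: DBABCADC


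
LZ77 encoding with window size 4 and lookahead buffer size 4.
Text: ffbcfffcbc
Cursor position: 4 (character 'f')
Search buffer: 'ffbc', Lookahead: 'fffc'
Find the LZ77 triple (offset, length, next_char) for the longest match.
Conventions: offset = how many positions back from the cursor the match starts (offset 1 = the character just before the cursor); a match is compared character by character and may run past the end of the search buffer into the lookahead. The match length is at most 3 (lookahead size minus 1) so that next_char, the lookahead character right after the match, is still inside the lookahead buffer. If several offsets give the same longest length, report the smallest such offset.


Try each offset into the search buffer:
  offset=1 (pos 3, char 'c'): match length 0
  offset=2 (pos 2, char 'b'): match length 0
  offset=3 (pos 1, char 'f'): match length 1
  offset=4 (pos 0, char 'f'): match length 2
Longest match has length 2 at offset 4.
next_char = character at position 4 + 2 = 6 -> 'f'

Best match: offset=4, length=2 (matching 'ff' starting at position 0)
LZ77 triple: (4, 2, 'f')


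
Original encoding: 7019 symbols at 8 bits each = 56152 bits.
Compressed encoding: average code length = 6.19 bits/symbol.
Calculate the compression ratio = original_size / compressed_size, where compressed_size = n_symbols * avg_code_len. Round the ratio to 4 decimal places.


original_size = n_symbols * orig_bits = 7019 * 8 = 56152 bits
compressed_size = n_symbols * avg_code_len = 7019 * 6.19 = 43447.61 bits
ratio = original_size / compressed_size = 56152 / 43447.61 = 1.2924

Compression ratio = 1.2924


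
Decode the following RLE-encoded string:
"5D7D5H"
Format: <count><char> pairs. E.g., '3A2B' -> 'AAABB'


Expanding each <count><char> pair:
  5D -> 'DDDDD'
  7D -> 'DDDDDDD'
  5H -> 'HHHHH'

Decoded = DDDDDDDDDDDDHHHHH


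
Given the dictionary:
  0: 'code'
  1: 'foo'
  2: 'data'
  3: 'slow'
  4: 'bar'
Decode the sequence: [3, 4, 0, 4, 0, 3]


Look up each index in the dictionary:
  3 -> 'slow'
  4 -> 'bar'
  0 -> 'code'
  4 -> 'bar'
  0 -> 'code'
  3 -> 'slow'

Decoded: "slow bar code bar code slow"
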